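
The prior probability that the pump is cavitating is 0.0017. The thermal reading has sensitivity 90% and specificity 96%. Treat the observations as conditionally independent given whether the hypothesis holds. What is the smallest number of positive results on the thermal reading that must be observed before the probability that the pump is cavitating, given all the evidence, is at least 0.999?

5

Prior odds: 0.0017 ÷ 0.9983 = 17/9983.
False-positive rate = 1 − 0.96 = 0.04; likelihood ratio of a positive = 0.9/0.04 = 22.5.
Target odds: 0.999 ÷ 0.001 = 999.
Need (17/9983) × 22.5ⁿ ≥ 999, i.e. 22.5ⁿ ≥ 9973017/17.
22.5⁴ = 256289.0625 falls short of 9973017/17 but 22.5⁵ = 184528125/32 reaches it, so n = 5.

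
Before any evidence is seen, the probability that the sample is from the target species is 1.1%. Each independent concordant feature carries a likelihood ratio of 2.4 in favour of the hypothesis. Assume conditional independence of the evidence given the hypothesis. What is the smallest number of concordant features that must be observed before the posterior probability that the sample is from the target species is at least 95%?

Prior odds = 0.011/0.989 = 11/989.
Likelihood ratio per concordant feature = 2.4.
Target odds: 0.95 ÷ 0.05 = 19.
Need (11/989) × 2.4ⁿ ≥ 19, i.e. 2.4ⁿ ≥ 18791/11.
2.4⁸ = 429981696/390625 falls short of 18791/11 but 2.4⁹ ≈2641.81 reaches it, so n = 9.

9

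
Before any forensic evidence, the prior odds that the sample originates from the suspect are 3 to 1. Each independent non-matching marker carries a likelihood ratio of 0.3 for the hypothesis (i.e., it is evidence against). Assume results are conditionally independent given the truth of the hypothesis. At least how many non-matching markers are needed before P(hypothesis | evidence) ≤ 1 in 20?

4

Prior odds = 3.
Likelihood ratio per non-matching marker = 0.3.
Target posterior odds = 0.05/0.95 = 1/19.
Require 0.3ⁿ ≤ 1/19 ÷ 3 = 1/57.
0.3³ = 0.027 is still above 1/57 but 0.3⁴ = 0.0081 is at or below it, so n = 4.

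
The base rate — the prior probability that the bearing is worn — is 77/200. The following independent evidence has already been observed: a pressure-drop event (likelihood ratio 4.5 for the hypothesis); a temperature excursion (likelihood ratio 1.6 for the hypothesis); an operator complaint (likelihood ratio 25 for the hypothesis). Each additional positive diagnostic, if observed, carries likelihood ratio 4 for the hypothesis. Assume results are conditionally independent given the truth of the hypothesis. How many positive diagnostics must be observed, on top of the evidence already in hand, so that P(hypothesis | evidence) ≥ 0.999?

Prior odds = 0.385/0.615 = 77/123.
Combined Bayes factor of the evidence already in hand = 4.5 × 1.6 × 25 = 180.
Odds after that evidence = (77/123) × 180 = 4620/41.
Target odds = 0.999/0.001 = 999.
Need 4ⁿ ≥ 999 ÷ (4620/41) = 13653/1540.
4¹ = 4 falls short of 13653/1540 but 4² = 16 reaches it, so n = 2.

2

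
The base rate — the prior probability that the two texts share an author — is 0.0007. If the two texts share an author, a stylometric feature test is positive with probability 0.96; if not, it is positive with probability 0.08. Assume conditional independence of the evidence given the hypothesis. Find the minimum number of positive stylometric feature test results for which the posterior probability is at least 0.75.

Prior odds: 0.0007 ÷ 0.9993 = 7/9993.
Likelihood ratio of a positive = 0.96/0.08 = 12.
Target posterior odds = 0.75/0.25 = 3.
Need (7/9993) × 12ⁿ ≥ 3, i.e. 12ⁿ ≥ 29979/7.
12³ = 1728 falls short of 29979/7 but 12⁴ = 20736 reaches it, so n = 4.

4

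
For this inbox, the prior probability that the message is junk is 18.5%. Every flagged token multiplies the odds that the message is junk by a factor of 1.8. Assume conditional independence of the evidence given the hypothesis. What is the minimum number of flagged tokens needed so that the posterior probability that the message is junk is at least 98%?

10

Prior odds = 0.185/0.815 = 37/163.
Likelihood ratio per flagged token = 1.8.
Target odds: 0.98 ÷ 0.02 = 49.
Need (37/163) × 1.8ⁿ ≥ 49, i.e. 1.8ⁿ ≥ 7987/37.
1.8⁹ = 387420489/1953125 falls short of 7987/37 but 1.8¹⁰ ≈357.047 reaches it, so n = 10.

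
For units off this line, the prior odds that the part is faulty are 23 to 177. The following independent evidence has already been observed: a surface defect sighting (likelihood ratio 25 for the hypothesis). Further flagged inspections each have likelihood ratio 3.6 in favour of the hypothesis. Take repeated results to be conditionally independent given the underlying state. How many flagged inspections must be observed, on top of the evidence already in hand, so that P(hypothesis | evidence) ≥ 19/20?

Prior odds = 23/177.
Bayes factor of the evidence already in hand = 25.
Odds after that evidence = (23/177) × 25 = 575/177.
Target odds = 0.95/0.05 = 19.
Need 3.6ⁿ ≥ 19 ÷ (575/177) = 3363/575.
3.6¹ = 3.6 falls short of 3363/575 but 3.6² = 12.96 reaches it, so n = 2.

2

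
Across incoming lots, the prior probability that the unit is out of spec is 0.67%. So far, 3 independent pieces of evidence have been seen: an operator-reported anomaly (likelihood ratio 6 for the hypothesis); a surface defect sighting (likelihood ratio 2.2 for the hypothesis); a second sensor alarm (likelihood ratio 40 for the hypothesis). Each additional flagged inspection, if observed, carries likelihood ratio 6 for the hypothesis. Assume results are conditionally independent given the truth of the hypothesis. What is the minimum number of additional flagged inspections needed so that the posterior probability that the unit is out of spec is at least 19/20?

1

Prior odds = 0.0067/0.9933 = 67/9933.
Combined Bayes factor of the evidence already in hand = 6 × 2.2 × 40 = 528.
Odds after that evidence = (67/9933) × 528 = 1072/301.
Target odds = 0.95/0.05 = 19.
Need 6ⁿ ≥ 19 ÷ (1072/301) = 5719/1072.
6¹ = 6, which meets the required 5719/1072; so n = 1.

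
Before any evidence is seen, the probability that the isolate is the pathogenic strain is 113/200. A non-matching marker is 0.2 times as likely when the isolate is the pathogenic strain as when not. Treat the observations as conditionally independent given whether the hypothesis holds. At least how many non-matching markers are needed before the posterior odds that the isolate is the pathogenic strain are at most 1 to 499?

5

Prior odds = 0.565/0.435 = 113/87.
Likelihood ratio per non-matching marker = 0.2.
Target odds = 1/499.
Need (113/87) × 0.2ⁿ ≤ 1/499, i.e. 0.2ⁿ ≤ 87/56387.
0.2⁴ = 0.0016 is still above 87/56387 but 0.2⁵ = 0.00032 is at or below it, so n = 5.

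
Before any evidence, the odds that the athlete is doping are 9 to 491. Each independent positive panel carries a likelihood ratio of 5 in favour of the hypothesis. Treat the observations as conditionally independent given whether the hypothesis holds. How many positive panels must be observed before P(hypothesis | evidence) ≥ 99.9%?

Prior odds = 9/491.
Likelihood ratio per positive panel = 5.
Target posterior odds = 0.999/0.001 = 999.
Require 5ⁿ ≥ 999 ÷ (9/491) = 54501.
5⁶ = 15625 falls short of 54501 but 5⁷ = 78125 reaches it, so n = 7.

7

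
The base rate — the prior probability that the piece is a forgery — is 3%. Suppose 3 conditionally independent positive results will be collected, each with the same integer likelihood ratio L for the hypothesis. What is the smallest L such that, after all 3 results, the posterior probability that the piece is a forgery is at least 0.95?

9

Prior odds = 0.03/0.97 = 3/97.
Target odds = 0.95/0.05 = 19.
Need L³ ≥ 19 ÷ (3/97) = 1843/3.
8³ = 512 < 1843/3 ≤ 729 = 9³, so L = 9.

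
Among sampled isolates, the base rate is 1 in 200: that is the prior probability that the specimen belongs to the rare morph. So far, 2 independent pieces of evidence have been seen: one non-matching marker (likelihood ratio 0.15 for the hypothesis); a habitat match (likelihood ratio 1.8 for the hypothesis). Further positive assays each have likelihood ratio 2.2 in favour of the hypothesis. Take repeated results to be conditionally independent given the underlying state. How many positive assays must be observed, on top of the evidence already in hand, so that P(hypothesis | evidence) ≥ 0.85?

11

Prior odds = 0.005/0.995 = 1/199.
Combined Bayes factor of the evidence already in hand = 0.15 × 1.8 = 0.27.
Odds after that evidence = (1/199) × 0.27 = 27/19900.
Target odds = 0.85/0.15 = 17/3.
Need 2.2ⁿ ≥ 17/3 ÷ (27/19900) = 338300/81.
2.2¹⁰ ≈2655.99 falls short of 338300/81 but 2.2¹¹ ≈5843.18 reaches it, so n = 11.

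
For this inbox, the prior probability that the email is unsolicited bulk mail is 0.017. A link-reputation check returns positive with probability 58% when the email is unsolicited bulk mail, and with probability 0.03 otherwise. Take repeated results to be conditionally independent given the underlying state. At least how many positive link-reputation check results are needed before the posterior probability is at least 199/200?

Prior odds = 0.017/0.983 = 17/983.
Likelihood ratio of a positive result = 0.58/0.03 = 58/3.
Target odds: 0.995 ÷ 0.005 = 199.
Need (17/983) × (58/3)ⁿ ≥ 199, i.e. (58/3)ⁿ ≥ 195617/17.
(58/3)³ = 195112/27 falls short of 195617/17 but (58/3)⁴ = 11316496/81 reaches it, so n = 4.

4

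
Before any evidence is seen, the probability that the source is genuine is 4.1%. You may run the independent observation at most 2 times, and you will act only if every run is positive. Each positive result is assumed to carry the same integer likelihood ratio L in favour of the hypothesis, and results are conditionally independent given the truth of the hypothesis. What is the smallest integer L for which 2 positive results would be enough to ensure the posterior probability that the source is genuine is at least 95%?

22

Prior odds = 0.041/0.959 = 41/959.
Target odds = 0.95/0.05 = 19.
Need L² ≥ 19 ÷ (41/959) = 18221/41.
21² = 441 < 18221/41 ≤ 484 = 22², so L = 22.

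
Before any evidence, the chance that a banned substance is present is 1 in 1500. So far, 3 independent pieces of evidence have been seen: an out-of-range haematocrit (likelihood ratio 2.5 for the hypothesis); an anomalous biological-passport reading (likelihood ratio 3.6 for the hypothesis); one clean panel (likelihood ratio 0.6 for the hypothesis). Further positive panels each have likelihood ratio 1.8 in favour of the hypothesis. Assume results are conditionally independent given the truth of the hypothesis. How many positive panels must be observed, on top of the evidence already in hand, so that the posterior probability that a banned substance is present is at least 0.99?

Prior odds = (1/1500)/(1499/1500) = 1/1499.
Combined Bayes factor of the evidence already in hand = 2.5 × 3.6 × 0.6 = 5.4.
Odds after that evidence = (1/1499) × 5.4 = 27/7495.
Target odds = 0.99/0.01 = 99.
Need 1.8ⁿ ≥ 99 ÷ (27/7495) = 82445/3.
1.8¹⁷ ≈21859.1 falls short of 82445/3 but 1.8¹⁸ ≈39346.4 reaches it, so n = 18.

18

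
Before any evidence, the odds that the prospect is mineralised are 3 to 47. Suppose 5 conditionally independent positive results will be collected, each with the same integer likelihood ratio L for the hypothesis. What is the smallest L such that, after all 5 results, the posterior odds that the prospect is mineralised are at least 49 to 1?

Prior odds = 3/47.
Target odds = 49.
Need L⁵ ≥ 49 ÷ (3/47) = 2303/3.
3⁵ = 243 < 2303/3 ≤ 1024 = 4⁵, so L = 4.

4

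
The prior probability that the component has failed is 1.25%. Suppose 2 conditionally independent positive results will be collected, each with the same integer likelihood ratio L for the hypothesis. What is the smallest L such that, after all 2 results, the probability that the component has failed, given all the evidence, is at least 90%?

27

Prior odds = 0.0125/0.9875 = 1/79.
Target odds = 0.9/0.1 = 9.
Need L² ≥ 9 ÷ (1/79) = 711.
26² = 676 < 711 ≤ 729 = 27², so L = 27.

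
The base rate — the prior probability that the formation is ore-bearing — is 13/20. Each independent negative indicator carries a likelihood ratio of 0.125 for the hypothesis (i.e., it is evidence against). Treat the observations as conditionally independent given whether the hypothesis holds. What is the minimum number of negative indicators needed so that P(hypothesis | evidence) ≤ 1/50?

3

Prior odds: 0.65 ÷ 0.35 = 13/7.
Likelihood ratio per negative indicator = 0.125.
Target odds: 0.02 ÷ 0.98 = 1/49.
Need (13/7) × 0.125ⁿ ≤ 1/49, i.e. 0.125ⁿ ≤ 1/91.
0.125² = 0.015625 is still above 1/91 but 0.125³ = 0.001953125 is at or below it, so n = 3.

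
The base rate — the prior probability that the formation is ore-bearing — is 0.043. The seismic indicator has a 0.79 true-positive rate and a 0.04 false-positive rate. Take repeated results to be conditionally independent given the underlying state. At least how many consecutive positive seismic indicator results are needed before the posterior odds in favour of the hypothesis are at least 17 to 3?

Prior odds: 0.043 ÷ 0.957 = 43/957.
Likelihood ratio of a positive result = 0.79/0.04 = 19.75.
Target odds = 17/3.
Need (43/957) × 19.75ⁿ ≥ 17/3, i.e. 19.75ⁿ ≥ 5423/43.
19.75¹ = 19.75 falls short of 5423/43 but 19.75² = 390.0625 reaches it, so n = 2.

2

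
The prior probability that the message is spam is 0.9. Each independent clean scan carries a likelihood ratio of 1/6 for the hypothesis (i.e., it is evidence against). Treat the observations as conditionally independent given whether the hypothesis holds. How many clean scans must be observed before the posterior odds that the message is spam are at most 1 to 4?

Prior odds = 0.9/0.1 = 9.
Likelihood ratio per clean scan = 1/6.
Target odds = 0.25.
Need 9 × (1/6)ⁿ ≤ 0.25, i.e. (1/6)ⁿ ≤ 1/36.
(1/6)¹ = 1/6 is still above 1/36 but (1/6)² = 1/36 is at or below it, so n = 2.

2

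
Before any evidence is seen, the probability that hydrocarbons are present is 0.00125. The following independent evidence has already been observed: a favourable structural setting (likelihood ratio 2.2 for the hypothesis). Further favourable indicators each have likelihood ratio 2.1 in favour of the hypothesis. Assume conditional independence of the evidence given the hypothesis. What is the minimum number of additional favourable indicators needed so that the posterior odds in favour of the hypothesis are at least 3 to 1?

10

Prior odds = 0.00125/0.99875 = 1/799.
Bayes factor of the evidence already in hand = 2.2.
Odds after that evidence = (1/799) × 2.2 = 11/3995.
Target odds = 3.
Need 2.1ⁿ ≥ 3 ÷ (11/3995) = 11985/11.
2.1⁹ ≈794.28 falls short of 11985/11 but 2.1¹⁰ ≈1667.99 reaches it, so n = 10.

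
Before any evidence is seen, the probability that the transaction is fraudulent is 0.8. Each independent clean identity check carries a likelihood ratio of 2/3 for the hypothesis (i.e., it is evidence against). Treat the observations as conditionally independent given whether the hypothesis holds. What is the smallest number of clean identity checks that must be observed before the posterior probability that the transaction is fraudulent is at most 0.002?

19

Prior odds: 0.8 ÷ 0.2 = 4.
Likelihood ratio per clean identity check = 2/3.
Target posterior odds = 0.002/0.998 = 1/499.
Need 4 × (2/3)ⁿ ≤ 1/499, i.e. (2/3)ⁿ ≤ 1/1996.
(2/3)¹⁸ = 262144/387420489 is still above 1/1996 but (2/3)¹⁹ ≈0.000451093 is at or below it, so n = 19.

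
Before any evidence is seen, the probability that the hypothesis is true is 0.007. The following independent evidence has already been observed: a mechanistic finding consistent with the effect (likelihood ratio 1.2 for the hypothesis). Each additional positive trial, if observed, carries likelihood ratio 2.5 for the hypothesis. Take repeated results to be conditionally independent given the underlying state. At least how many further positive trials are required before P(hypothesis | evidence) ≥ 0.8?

7

Prior odds = 0.007/0.993 = 7/993.
Bayes factor of the evidence already in hand = 1.2.
Odds after that evidence = (7/993) × 1.2 = 14/1655.
Target odds = 0.8/0.2 = 4.
Need 2.5ⁿ ≥ 4 ÷ (14/1655) = 3310/7.
2.5⁶ = 244.140625 falls short of 3310/7 but 2.5⁷ = 610.3515625 reaches it, so n = 7.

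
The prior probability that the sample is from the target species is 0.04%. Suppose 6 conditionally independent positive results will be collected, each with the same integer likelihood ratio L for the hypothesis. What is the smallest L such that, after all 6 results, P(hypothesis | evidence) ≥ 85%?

5

Prior odds = 0.0004/0.9996 = 1/2499.
Target odds = 0.85/0.15 = 17/3.
Need L⁶ ≥ 17/3 ÷ (1/2499) = 14161.
4⁶ = 4096 < 14161 ≤ 15625 = 5⁶, so L = 5.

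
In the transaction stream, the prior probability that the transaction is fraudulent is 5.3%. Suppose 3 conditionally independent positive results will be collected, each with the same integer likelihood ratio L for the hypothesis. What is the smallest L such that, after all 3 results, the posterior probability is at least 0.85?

Prior odds = 0.053/0.947 = 53/947.
Target odds = 0.85/0.15 = 17/3.
Need L³ ≥ 17/3 ÷ (53/947) = 16099/159.
4³ = 64 < 16099/159 ≤ 125 = 5³, so L = 5.

5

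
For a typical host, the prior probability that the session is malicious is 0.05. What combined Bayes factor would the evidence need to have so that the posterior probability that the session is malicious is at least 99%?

1881

Prior odds = 0.05/0.95 = 1/19.
Target odds = 0.99/0.01 = 99.
Required Bayes factor = 99 ÷ (1/19) = 1881.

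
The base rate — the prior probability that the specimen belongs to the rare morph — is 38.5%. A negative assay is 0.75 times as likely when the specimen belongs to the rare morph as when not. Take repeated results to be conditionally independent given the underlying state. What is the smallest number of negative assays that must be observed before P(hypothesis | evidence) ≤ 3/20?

Prior odds = 0.385/0.615 = 77/123.
Likelihood ratio per negative assay = 0.75.
Target posterior odds = 0.15/0.85 = 3/17.
Require 0.75ⁿ ≤ 3/17 ÷ (77/123) = 369/1309.
0.75⁴ = 0.31640625 is still above 369/1309 but 0.75⁵ = 243/1024 is at or below it, so n = 5.

5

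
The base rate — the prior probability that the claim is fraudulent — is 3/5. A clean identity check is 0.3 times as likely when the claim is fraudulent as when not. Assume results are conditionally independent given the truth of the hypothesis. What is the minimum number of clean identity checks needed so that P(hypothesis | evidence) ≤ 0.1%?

Prior odds = 0.6/0.4 = 1.5.
Likelihood ratio per clean identity check = 0.3.
Target posterior odds = 0.001/0.999 = 1/999.
Require 0.3ⁿ ≤ 1/999 ÷ 1.5 = 2/2997.
0.3⁶ = 729/1000000 is still above 2/2997 but 0.3⁷ = 2187/10000000 is at or below it, so n = 7.

7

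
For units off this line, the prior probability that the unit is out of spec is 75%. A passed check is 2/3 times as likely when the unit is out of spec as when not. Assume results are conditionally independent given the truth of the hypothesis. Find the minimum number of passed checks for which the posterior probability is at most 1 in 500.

19

Prior odds = 0.75/0.25 = 3.
Likelihood ratio per passed check = 2/3.
Target posterior odds = 0.002/0.998 = 1/499.
Need 3 × (2/3)ⁿ ≤ 1/499, i.e. (2/3)ⁿ ≤ 1/1497.
(2/3)¹⁸ = 262144/387420489 is still above 1/1497 but (2/3)¹⁹ ≈0.000451093 is at or below it, so n = 19.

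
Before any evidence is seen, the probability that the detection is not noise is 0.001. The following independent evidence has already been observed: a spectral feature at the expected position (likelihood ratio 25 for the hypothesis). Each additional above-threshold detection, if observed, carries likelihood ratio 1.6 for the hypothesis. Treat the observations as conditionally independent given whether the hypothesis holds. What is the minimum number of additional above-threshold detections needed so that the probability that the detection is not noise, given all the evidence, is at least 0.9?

Prior odds = 0.001/0.999 = 1/999.
Bayes factor of the evidence already in hand = 25.
Odds after that evidence = (1/999) × 25 = 25/999.
Target odds = 0.9/0.1 = 9.
Need 1.6ⁿ ≥ 9 ÷ (25/999) = 359.64.
1.6¹² ≈281.475 falls short of 359.64 but 1.6¹³ ≈450.36 reaches it, so n = 13.

13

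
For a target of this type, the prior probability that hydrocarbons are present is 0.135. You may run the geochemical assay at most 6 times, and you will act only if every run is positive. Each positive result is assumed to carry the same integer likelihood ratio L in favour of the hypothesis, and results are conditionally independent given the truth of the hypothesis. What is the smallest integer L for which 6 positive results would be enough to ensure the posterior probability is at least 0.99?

Prior odds = 0.135/0.865 = 27/173.
Target odds = 0.99/0.01 = 99.
Need L⁶ ≥ 99 ÷ (27/173) = 1903/3.
2⁶ = 64 < 1903/3 ≤ 729 = 3⁶, so L = 3.

3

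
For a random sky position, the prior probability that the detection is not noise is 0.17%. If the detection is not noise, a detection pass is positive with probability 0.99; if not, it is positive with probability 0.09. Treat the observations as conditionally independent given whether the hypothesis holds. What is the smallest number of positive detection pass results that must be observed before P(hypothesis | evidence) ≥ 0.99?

Prior odds: 0.0017 ÷ 0.9983 = 17/9983.
Likelihood ratio of a positive = 0.99/0.09 = 11.
Target posterior odds = 0.99/0.01 = 99.
Need (17/9983) × 11ⁿ ≥ 99, i.e. 11ⁿ ≥ 988317/17.
11⁴ = 14641 falls short of 988317/17 but 11⁵ = 161051 reaches it, so n = 5.

5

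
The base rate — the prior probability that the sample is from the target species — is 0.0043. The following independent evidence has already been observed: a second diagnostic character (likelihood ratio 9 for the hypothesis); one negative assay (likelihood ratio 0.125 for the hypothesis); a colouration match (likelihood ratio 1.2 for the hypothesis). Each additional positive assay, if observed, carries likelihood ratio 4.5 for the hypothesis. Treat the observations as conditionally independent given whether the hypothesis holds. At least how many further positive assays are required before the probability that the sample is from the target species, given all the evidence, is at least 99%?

Prior odds = 0.0043/0.9957 = 43/9957.
Combined Bayes factor of the evidence already in hand = 9 × 0.125 × 1.2 = 1.35.
Odds after that evidence = (43/9957) × 1.35 = 387/66380.
Target odds = 0.99/0.01 = 99.
Need 4.5ⁿ ≥ 99 ÷ (387/66380) = 730180/43.
4.5⁶ = 8303.765625 falls short of 730180/43 but 4.5⁷ = 4782969/128 reaches it, so n = 7.

7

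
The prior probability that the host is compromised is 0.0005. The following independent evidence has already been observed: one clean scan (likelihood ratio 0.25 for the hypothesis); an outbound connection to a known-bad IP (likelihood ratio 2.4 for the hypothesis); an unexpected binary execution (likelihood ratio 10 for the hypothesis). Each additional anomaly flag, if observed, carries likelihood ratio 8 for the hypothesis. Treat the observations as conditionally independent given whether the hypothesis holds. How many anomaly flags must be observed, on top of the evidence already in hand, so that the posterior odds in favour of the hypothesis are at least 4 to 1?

4

Prior odds = 0.0005/0.9995 = 1/1999.
Combined Bayes factor of the evidence already in hand = 0.25 × 2.4 × 10 = 6.
Odds after that evidence = (1/1999) × 6 = 6/1999.
Target odds = 4.
Need 8ⁿ ≥ 4 ÷ (6/1999) = 3998/3.
8³ = 512 falls short of 3998/3 but 8⁴ = 4096 reaches it, so n = 4.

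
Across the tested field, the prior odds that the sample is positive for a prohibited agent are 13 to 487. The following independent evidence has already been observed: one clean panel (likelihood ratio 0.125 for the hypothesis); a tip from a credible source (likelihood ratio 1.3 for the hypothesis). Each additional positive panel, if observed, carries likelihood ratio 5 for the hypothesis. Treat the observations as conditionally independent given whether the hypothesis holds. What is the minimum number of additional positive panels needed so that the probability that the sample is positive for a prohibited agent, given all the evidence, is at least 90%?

5

Prior odds = 13/487.
Combined Bayes factor of the evidence already in hand = 0.125 × 1.3 = 0.1625.
Odds after that evidence = (13/487) × 0.1625 = 169/38960.
Target odds = 0.9/0.1 = 9.
Need 5ⁿ ≥ 9 ÷ (169/38960) = 350640/169.
5⁴ = 625 falls short of 350640/169 but 5⁵ = 3125 reaches it, so n = 5.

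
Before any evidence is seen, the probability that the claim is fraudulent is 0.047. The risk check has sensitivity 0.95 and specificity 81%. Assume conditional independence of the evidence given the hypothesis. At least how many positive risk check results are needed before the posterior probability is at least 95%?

Prior odds: 0.047 ÷ 0.953 = 47/953.
False-positive rate = 1 − 0.81 = 0.19; likelihood ratio of a positive = 0.95/0.19 = 5.
Target odds: 0.95 ÷ 0.05 = 19.
Require 5ⁿ ≥ 19 ÷ (47/953) = 18107/47.
5³ = 125 falls short of 18107/47 but 5⁴ = 625 reaches it, so n = 4.

4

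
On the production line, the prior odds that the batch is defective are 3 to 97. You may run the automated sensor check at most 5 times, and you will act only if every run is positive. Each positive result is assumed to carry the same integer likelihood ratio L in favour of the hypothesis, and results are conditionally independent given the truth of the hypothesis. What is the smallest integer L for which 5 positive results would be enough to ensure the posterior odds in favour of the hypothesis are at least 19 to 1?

4

Prior odds = 3/97.
Target odds = 19.
Need L⁵ ≥ 19 ÷ (3/97) = 1843/3.
3⁵ = 243 < 1843/3 ≤ 1024 = 4⁵, so L = 4.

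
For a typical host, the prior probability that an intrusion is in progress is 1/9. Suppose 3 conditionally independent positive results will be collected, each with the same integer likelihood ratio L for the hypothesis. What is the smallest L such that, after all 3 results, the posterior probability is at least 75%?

3

Prior odds = (1/9)/(8/9) = 0.125.
Target odds = 0.75/0.25 = 3.
Need L³ ≥ 3 ÷ 0.125 = 24.
2³ = 8 < 24 ≤ 27 = 3³, so L = 3.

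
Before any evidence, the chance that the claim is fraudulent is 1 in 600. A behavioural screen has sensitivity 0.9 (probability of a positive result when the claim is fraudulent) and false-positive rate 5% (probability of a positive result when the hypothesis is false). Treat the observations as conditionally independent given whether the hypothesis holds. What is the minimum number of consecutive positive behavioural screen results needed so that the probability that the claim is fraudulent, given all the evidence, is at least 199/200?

Prior odds: (1/600) ÷ (599/600) = 1/599.
Likelihood ratio of a positive result = 0.9/0.05 = 18.
Target posterior odds = 0.995/0.005 = 199.
Require 18ⁿ ≥ 199 ÷ (1/599) = 119201.
18⁴ = 104976 falls short of 119201 but 18⁵ = 1889568 reaches it, so n = 5.

5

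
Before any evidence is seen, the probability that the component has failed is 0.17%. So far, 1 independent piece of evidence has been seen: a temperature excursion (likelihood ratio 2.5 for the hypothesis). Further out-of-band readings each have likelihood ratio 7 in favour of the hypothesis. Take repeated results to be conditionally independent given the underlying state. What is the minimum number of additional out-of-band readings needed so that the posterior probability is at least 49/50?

Prior odds = 0.0017/0.9983 = 17/9983.
Bayes factor of the evidence already in hand = 2.5.
Odds after that evidence = (17/9983) × 2.5 = 85/19966.
Target odds = 0.98/0.02 = 49.
Need 7ⁿ ≥ 49 ÷ (85/19966) = 978334/85.
7⁴ = 2401 falls short of 978334/85 but 7⁵ = 16807 reaches it, so n = 5.

5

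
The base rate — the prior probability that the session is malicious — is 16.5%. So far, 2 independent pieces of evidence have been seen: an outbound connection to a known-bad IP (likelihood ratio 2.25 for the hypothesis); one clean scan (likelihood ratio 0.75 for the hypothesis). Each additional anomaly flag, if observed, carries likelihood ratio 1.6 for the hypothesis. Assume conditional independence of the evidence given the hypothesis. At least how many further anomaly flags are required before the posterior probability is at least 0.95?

9

Prior odds = 0.165/0.835 = 33/167.
Combined Bayes factor of the evidence already in hand = 2.25 × 0.75 = 1.6875.
Odds after that evidence = (33/167) × 1.6875 = 891/2672.
Target odds = 0.95/0.05 = 19.
Need 1.6ⁿ ≥ 19 ÷ (891/2672) = 50768/891.
1.6⁸ = 16777216/390625 falls short of 50768/891 but 1.6⁹ = 134217728/1953125 reaches it, so n = 9.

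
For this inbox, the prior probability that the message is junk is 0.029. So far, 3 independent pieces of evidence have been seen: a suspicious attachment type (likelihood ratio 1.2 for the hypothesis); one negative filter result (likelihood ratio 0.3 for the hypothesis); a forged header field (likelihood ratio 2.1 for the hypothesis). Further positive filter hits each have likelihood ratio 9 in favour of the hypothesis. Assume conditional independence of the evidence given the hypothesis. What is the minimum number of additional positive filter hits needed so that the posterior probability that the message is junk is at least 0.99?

Prior odds = 0.029/0.971 = 29/971.
Combined Bayes factor of the evidence already in hand = 1.2 × 0.3 × 2.1 = 0.756.
Odds after that evidence = (29/971) × 0.756 = 5481/242750.
Target odds = 0.99/0.01 = 99.
Need 9ⁿ ≥ 99 ÷ (5481/242750) = 2670250/609.
9³ = 729 falls short of 2670250/609 but 9⁴ = 6561 reaches it, so n = 4.

4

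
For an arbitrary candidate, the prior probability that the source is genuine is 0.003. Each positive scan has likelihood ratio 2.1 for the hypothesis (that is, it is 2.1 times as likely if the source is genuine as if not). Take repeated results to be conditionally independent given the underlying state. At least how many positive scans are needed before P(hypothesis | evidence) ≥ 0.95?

Prior odds = 0.003/0.997 = 3/997.
Likelihood ratio per positive scan = 2.1.
Target posterior odds = 0.95/0.05 = 19.
Need (3/997) × 2.1ⁿ ≥ 19, i.e. 2.1ⁿ ≥ 18943/3.
2.1¹¹ ≈3502.78 falls short of 18943/3 but 2.1¹² ≈7355.83 reaches it, so n = 12.

12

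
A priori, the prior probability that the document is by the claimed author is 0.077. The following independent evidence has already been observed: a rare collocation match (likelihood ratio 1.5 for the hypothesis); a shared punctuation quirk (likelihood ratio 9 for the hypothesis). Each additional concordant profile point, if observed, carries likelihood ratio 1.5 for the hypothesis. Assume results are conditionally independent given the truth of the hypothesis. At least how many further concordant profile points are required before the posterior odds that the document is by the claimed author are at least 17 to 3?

4

Prior odds = 0.077/0.923 = 77/923.
Combined Bayes factor of the evidence already in hand = 1.5 × 9 = 13.5.
Odds after that evidence = (77/923) × 13.5 = 2079/1846.
Target odds = 17/3.
Need 1.5ⁿ ≥ 17/3 ÷ (2079/1846) = 31382/6237.
1.5³ = 3.375 falls short of 31382/6237 but 1.5⁴ = 5.0625 reaches it, so n = 4.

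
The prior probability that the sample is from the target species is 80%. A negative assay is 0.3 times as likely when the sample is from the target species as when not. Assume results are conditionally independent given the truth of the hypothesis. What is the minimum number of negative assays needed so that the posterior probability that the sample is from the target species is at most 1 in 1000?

Prior odds = 0.8/0.2 = 4.
Likelihood ratio per negative assay = 0.3.
Target odds: 0.001 ÷ 0.999 = 1/999.
Need 4 × 0.3ⁿ ≤ 1/999, i.e. 0.3ⁿ ≤ 1/3996.
0.3⁶ = 729/1000000 is still above 1/3996 but 0.3⁷ = 2187/10000000 is at or below it, so n = 7.

7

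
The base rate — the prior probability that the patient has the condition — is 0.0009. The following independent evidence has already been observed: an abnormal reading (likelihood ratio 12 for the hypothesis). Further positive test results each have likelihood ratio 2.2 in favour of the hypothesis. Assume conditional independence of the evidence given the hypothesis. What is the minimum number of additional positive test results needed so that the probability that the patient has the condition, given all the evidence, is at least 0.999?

15

Prior odds = 0.0009/0.9991 = 9/9991.
Bayes factor of the evidence already in hand = 12.
Odds after that evidence = (9/9991) × 12 = 108/9991.
Target odds = 0.999/0.001 = 999.
Need 2.2ⁿ ≥ 999 ÷ (108/9991) = 92416.75.
2.2¹⁴ ≈62218.2 falls short of 92416.75 but 2.2¹⁵ ≈136880 reaches it, so n = 15.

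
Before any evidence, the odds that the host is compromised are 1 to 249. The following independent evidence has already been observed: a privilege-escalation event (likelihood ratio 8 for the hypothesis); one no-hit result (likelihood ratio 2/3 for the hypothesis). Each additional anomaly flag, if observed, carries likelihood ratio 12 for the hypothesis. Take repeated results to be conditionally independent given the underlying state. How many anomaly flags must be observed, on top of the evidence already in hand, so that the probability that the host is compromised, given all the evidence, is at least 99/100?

Prior odds = 1/249.
Combined Bayes factor of the evidence already in hand = 8 × (2/3) = 16/3.
Odds after that evidence = (1/249) × 16/3 = 16/747.
Target odds = 0.99/0.01 = 99.
Need 12ⁿ ≥ 99 ÷ (16/747) = 4622.0625.
12³ = 1728 falls short of 4622.0625 but 12⁴ = 20736 reaches it, so n = 4.

4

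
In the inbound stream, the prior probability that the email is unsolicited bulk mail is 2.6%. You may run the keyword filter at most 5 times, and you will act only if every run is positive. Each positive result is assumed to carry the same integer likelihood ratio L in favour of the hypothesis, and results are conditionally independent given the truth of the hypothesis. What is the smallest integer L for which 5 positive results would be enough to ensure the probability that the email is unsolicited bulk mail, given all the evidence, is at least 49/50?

Prior odds = 0.026/0.974 = 13/487.
Target odds = 0.98/0.02 = 49.
Need L⁵ ≥ 49 ÷ (13/487) = 23863/13.
4⁵ = 1024 < 23863/13 ≤ 3125 = 5⁵, so L = 5.

5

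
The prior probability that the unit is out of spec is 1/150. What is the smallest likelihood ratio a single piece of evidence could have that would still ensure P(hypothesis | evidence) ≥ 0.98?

Prior odds = (1/150)/(149/150) = 1/149.
Target odds = 0.98/0.02 = 49.
Required Bayes factor = 49 ÷ (1/149) = 7301.

7301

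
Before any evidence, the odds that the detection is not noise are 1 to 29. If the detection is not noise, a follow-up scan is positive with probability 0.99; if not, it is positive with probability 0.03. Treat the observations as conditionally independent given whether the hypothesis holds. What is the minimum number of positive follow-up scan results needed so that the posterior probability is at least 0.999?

Prior odds = 1/29.
Likelihood ratio of a positive = 0.99/0.03 = 33.
Target odds: 0.999 ÷ 0.001 = 999.
Require 33ⁿ ≥ 999 ÷ (1/29) = 28971.
33² = 1089 falls short of 28971 but 33³ = 35937 reaches it, so n = 3.

3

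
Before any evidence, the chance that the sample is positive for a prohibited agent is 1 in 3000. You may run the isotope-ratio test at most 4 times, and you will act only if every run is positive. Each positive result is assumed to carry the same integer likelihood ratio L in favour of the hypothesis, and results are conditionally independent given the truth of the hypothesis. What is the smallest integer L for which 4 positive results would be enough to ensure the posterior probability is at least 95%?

16

Prior odds = (1/3000)/(2999/3000) = 1/2999.
Target odds = 0.95/0.05 = 19.
Need L⁴ ≥ 19 ÷ (1/2999) = 56981.
15⁴ = 50625 < 56981 ≤ 65536 = 16⁴, so L = 16.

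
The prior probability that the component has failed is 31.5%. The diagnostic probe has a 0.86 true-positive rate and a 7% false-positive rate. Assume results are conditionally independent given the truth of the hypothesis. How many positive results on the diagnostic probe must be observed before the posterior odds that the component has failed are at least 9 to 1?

2

Prior odds: 0.315 ÷ 0.685 = 63/137.
Likelihood ratio of a positive result = 0.86/0.07 = 86/7.
Target odds = 9.
Require (86/7)ⁿ ≥ 9 ÷ (63/137) = 137/7.
(86/7)¹ = 86/7 falls short of 137/7 but (86/7)² = 7396/49 reaches it, so n = 2.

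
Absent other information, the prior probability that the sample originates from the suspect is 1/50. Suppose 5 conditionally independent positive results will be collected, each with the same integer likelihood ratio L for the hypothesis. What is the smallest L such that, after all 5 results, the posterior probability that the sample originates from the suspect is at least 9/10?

Prior odds = 0.02/0.98 = 1/49.
Target odds = 0.9/0.1 = 9.
Need L⁵ ≥ 9 ÷ (1/49) = 441.
3⁵ = 243 < 441 ≤ 1024 = 4⁵, so L = 4.

4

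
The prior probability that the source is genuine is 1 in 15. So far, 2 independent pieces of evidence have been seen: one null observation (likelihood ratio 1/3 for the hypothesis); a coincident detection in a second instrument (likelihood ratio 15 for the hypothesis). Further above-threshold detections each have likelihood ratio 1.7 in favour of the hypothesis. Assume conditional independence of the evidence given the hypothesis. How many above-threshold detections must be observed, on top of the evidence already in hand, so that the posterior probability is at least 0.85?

6

Prior odds = (1/15)/(14/15) = 1/14.
Combined Bayes factor of the evidence already in hand = (1/3) × 15 = 5.
Odds after that evidence = (1/14) × 5 = 5/14.
Target odds = 0.85/0.15 = 17/3.
Need 1.7ⁿ ≥ 17/3 ÷ (5/14) = 238/15.
1.7⁵ = 1419857/100000 falls short of 238/15 but 1.7⁶ = 24137569/1000000 reaches it, so n = 6.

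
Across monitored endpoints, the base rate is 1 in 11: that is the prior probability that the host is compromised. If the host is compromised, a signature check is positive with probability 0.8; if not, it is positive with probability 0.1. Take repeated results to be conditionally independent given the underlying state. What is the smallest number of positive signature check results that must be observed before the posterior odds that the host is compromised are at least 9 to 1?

Prior odds = (1/11)/(10/11) = 0.1.
Likelihood ratio of a positive = 0.8/0.1 = 8.
Target odds = 9.
Require 8ⁿ ≥ 9 ÷ 0.1 = 90.
8² = 64 falls short of 90 but 8³ = 512 reaches it, so n = 3.

3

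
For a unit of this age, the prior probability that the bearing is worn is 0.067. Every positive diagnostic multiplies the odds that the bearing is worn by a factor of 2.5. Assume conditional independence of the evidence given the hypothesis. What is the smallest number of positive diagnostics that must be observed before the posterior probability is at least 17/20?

5

Prior odds = 0.067/0.933 = 67/933.
Likelihood ratio per positive diagnostic = 2.5.
Target posterior odds = 0.85/0.15 = 17/3.
Need (67/933) × 2.5ⁿ ≥ 17/3, i.e. 2.5ⁿ ≥ 5287/67.
2.5⁴ = 39.0625 falls short of 5287/67 but 2.5⁵ = 97.65625 reaches it, so n = 5.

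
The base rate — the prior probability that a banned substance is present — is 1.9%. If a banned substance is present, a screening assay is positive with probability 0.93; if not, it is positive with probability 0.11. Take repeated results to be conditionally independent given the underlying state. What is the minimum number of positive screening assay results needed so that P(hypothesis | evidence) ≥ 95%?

4

Prior odds: 0.019 ÷ 0.981 = 19/981.
Likelihood ratio of a positive = 0.93/0.11 = 93/11.
Target posterior odds = 0.95/0.05 = 19.
Require (93/11)ⁿ ≥ 19 ÷ (19/981) = 981.
(93/11)³ = 804357/1331 falls short of 981 but (93/11)⁴ = 74805201/14641 reaches it, so n = 4.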